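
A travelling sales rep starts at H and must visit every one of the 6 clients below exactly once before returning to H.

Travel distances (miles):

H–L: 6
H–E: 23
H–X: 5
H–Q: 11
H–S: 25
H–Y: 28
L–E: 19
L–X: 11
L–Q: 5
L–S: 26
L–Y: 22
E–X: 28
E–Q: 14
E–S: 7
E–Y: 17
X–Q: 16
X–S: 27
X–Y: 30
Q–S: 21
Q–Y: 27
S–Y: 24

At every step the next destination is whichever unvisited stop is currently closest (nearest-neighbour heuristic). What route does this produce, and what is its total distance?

From H: distances to unvisited — X=5, L=6, Q=11, E=23, S=25, Y=28. Nearest is X (5).
From X: distances to unvisited — L=11, Q=16, S=27, E=28, Y=30. Nearest is L (11).
From L: distances to unvisited — Q=5, E=19, Y=22, S=26. Nearest is Q (5).
From Q: distances to unvisited — E=14, S=21, Y=27. Nearest is E (14).
From E: distances to unvisited — S=7, Y=17. Nearest is S (7).
From S: distances to unvisited — Y=24. Nearest is Y (24).
Return Y→H: 28.
Total = 5 + 11 + 5 + 14 + 7 + 24 + 28 = 94.

94 miles along H → X → L → Q → E → S → Y → H.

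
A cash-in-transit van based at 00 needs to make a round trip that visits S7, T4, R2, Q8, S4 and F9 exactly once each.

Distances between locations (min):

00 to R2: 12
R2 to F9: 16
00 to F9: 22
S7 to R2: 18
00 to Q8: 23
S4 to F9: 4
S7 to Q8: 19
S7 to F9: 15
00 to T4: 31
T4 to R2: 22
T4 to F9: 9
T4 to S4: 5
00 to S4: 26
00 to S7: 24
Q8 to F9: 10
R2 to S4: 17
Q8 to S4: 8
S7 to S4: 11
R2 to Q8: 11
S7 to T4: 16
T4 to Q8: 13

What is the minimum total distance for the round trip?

Shortest round trip = 82 min.

There are 360 distinct closed tours to check (reversals are equivalent).
00-S7-T4-R2-Q8-S4-F9-00: 24+16+22+11+8+4+22 = 107
00-S7-T4-R2-Q8-F9-S4-00: 24+16+22+11+10+4+26 = 113
00-S7-T4-R2-S4-Q8-F9-00: 24+16+22+17+8+10+22 = 119
00-S7-T4-R2-S4-F9-Q8-00: 24+16+22+17+4+10+23 = 116
00-S7-T4-R2-F9-Q8-S4-00: 24+16+22+16+10+8+26 = 122
00-S7-T4-R2-F9-S4-Q8-00: 24+16+22+16+4+8+23 = 113
00-S7-T4-Q8-R2-S4-F9-00: 24+16+13+11+17+4+22 = 107
00-S7-T4-Q8-R2-F9-S4-00: 24+16+13+11+16+4+26 = 110
… (352 more)
00-S7-T4-S4-F9-Q8-R2-00: 24+16+5+4+10+11+12 = 82  ← best
The minimum is 82.
One optimal route: 00 → S7 → T4 → S4 → F9 → Q8 → R2 → 00 (or its reverse).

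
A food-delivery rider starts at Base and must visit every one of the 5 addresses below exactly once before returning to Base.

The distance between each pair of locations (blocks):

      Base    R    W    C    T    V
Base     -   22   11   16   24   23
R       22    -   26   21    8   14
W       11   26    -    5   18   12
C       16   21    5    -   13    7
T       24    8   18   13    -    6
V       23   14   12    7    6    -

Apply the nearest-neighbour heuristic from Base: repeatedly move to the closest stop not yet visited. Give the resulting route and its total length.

Total distance 59 blocks via the nearest-neighbour route Base → W → C → V → T → R → Base.

At Base the remaining stops are W 11, C 16, R 22, V 23, T 24; go to W.
At W the remaining stops are C 5, V 12, T 18, R 26; go to C.
At C the remaining stops are V 7, T 13, R 21; go to V.
At V the remaining stops are T 6, R 14; go to T.
At T the remaining stops are R 8; go to R.
Return R→Base: 22.
Total = 11 + 5 + 7 + 6 + 8 + 22 = 59.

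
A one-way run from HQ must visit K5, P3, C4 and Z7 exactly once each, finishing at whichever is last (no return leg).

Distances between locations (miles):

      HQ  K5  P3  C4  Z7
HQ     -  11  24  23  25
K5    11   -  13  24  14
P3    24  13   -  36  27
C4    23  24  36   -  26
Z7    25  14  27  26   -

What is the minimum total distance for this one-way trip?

There are 4! = 24 possible orderings.
HQ→K5→P3→C4→Z7: 11+13+36+26 = 86
HQ→K5→P3→Z7→C4: 11+13+27+26 = 77
HQ→K5→C4→P3→Z7: 11+24+36+27 = 98
HQ→K5→C4→Z7→P3: 11+24+26+27 = 88
HQ→K5→Z7→P3→C4: 11+14+27+36 = 88
HQ→K5→Z7→C4→P3: 11+14+26+36 = 87
HQ→P3→K5→C4→Z7: 24+13+24+26 = 87
HQ→P3→K5→Z7→C4: 24+13+14+26 = 77
HQ→P3→C4→K5→Z7: 24+36+24+14 = 98
HQ→P3→C4→Z7→K5: 24+36+26+14 = 100
HQ→P3→Z7→K5→C4: 24+27+14+24 = 89
HQ→P3→Z7→C4→K5: 24+27+26+24 = 101
HQ→C4→K5→P3→Z7: 23+24+13+27 = 87
HQ→C4→K5→Z7→P3: 23+24+14+27 = 88
… (10 more)
HQ→C4→Z7→K5→P3: 23+26+14+13 = 76  ← best
The minimum is 76.
One shortest path: HQ → C4 → Z7 → K5 → P3.

76 miles — the minimum one-way total.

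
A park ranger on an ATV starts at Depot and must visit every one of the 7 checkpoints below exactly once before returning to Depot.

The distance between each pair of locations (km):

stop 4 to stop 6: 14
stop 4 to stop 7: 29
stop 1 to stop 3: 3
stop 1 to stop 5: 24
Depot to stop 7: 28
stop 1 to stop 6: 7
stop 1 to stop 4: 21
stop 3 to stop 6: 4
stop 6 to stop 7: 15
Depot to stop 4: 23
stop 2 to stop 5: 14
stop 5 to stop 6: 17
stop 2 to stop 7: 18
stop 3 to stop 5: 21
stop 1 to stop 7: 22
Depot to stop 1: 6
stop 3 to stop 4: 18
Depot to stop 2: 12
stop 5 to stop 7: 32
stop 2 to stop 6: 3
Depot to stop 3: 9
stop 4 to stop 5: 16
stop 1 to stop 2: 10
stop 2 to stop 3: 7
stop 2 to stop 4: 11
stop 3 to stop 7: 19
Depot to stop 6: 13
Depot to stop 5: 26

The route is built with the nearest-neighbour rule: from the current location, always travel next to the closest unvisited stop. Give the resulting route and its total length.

Nearest-neighbour total = 103 km; route Depot → stop 1 → stop 3 → stop 6 → stop 2 → stop 4 → stop 5 → stop 7 → Depot.

At Depot the remaining stops are stop 1 6, stop 3 9, stop 2 12, stop 6 13, stop 4 23, stop 5 26, stop 7 28; go to stop 1.
At stop 1 the remaining stops are stop 3 3, stop 6 7, stop 2 10, stop 4 21, stop 7 22, stop 5 24; go to stop 3.
At stop 3 the remaining stops are stop 6 4, stop 2 7, stop 4 18, stop 7 19, stop 5 21; go to stop 6.
At stop 6 the remaining stops are stop 2 3, stop 4 14, stop 7 15, stop 5 17; go to stop 2.
At stop 2 the remaining stops are stop 4 11, stop 5 14, stop 7 18; go to stop 4.
At stop 4 the remaining stops are stop 5 16, stop 7 29; go to stop 5.
At stop 5 the remaining stops are stop 7 32; go to stop 7.
Return stop 7→Depot: 28.
Total = 6 + 3 + 4 + 3 + 11 + 16 + 32 + 28 = 103.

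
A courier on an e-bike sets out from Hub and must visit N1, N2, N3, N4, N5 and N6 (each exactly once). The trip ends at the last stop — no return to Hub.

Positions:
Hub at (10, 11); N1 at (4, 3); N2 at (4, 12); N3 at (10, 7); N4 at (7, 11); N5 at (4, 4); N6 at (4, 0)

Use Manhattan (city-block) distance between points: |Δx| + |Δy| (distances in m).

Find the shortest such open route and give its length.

There are 6! = 720 possible orderings.
Hub → N1 → N2 → N3 → N4 → N5 → N6: 14+9+11+7+10+4 = 55
Hub → N1 → N2 → N3 → N4 → N6 → N5: 14+9+11+7+14+4 = 59
Hub → N1 → N2 → N3 → N5 → N4 → N6: 14+9+11+9+10+14 = 67
Hub → N1 → N2 → N3 → N5 → N6 → N4: 14+9+11+9+4+14 = 61
Hub → N1 → N2 → N3 → N6 → N4 → N5: 14+9+11+13+14+10 = 71
Hub → N1 → N2 → N3 → N6 → N5 → N4: 14+9+11+13+4+10 = 61
Hub → N1 → N2 → N4 → N3 → N5 → N6: 14+9+4+7+9+4 = 47
Hub → N1 → N2 → N4 → N3 → N6 → N5: 14+9+4+7+13+4 = 51
… (712 more)
Hub → N3 → N4 → N2 → N5 → N1 → N6: 4+7+4+8+1+3 = 27  ← best
The minimum is 27.
One shortest path: Hub → N3 → N4 → N2 → N5 → N1 → N6.

Shortest open route: 27 m.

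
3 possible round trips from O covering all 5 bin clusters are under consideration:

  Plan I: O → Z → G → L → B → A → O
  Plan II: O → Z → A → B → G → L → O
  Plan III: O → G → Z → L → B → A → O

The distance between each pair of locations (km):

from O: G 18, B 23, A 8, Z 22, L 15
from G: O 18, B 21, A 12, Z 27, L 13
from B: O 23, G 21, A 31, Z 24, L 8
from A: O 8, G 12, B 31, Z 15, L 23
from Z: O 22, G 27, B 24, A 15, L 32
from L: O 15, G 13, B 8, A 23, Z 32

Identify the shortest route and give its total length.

Plan I: 22 + 27 + 13 + 8 + 31 + 8 = 109
Plan II: 22 + 15 + 31 + 21 + 13 + 15 = 117
Plan III: 18 + 27 + 32 + 8 + 31 + 8 = 124

109 km — Plan I is the shortest.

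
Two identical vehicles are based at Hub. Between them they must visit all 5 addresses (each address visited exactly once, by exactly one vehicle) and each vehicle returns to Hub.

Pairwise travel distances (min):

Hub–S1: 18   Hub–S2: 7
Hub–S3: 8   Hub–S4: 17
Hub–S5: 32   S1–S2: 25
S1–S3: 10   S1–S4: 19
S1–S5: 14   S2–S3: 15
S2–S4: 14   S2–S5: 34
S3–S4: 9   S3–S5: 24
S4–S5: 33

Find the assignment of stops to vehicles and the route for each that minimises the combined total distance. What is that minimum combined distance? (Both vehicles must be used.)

96 min — the smallest possible combined total.

There are 2^4 − 1 = 15 ways to divide the 5 stops into two non-empty groups. For each, the best each vehicle can do is its own shortest tour through its group:
  {S1} + {S2, S3, S4, S5}: 36 + 86 = 122
  {S2} + {S1, S3, S4, S5}: 14 + 82 = 96
  {S1, S2} + {S3, S4, S5}: 50 + 82 = 132
  {S3} + {S1, S2, S4, S5}: 16 + 86 = 102
  {S1, S3} + {S2, S4, S5}: 36 + 86 = 122
  {S2, S3} + {S1, S4, S5}: 30 + 82 = 112
  … (15 splits in total)
Best: vehicle 1 Hub → S2 → Hub = 14; vehicle 2 Hub → S1 → S5 → S3 → S4 → Hub = 82; combined 96.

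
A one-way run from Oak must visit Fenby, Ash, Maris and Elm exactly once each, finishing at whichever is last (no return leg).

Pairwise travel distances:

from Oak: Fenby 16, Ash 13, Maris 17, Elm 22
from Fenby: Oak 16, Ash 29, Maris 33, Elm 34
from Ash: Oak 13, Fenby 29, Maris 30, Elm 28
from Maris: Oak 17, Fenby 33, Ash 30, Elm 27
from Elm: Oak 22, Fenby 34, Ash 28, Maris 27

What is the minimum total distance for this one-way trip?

100 — the minimum one-way total.

There are 4! = 24 possible orderings.
Oak - Fenby - Ash - Maris - Elm: 16+29+30+27 = 102
Oak - Fenby - Ash - Elm - Maris: 16+29+28+27 = 100
Oak - Fenby - Maris - Ash - Elm: 16+33+30+28 = 107
Oak - Fenby - Maris - Elm - Ash: 16+33+27+28 = 104
Oak - Fenby - Elm - Ash - Maris: 16+34+28+30 = 108
Oak - Fenby - Elm - Maris - Ash: 16+34+27+30 = 107
Oak - Ash - Fenby - Maris - Elm: 13+29+33+27 = 102
Oak - Ash - Fenby - Elm - Maris: 13+29+34+27 = 103
Oak - Ash - Maris - Fenby - Elm: 13+30+33+34 = 110
Oak - Ash - Maris - Elm - Fenby: 13+30+27+34 = 104
Oak - Ash - Elm - Fenby - Maris: 13+28+34+33 = 108
Oak - Ash - Elm - Maris - Fenby: 13+28+27+33 = 101
Oak - Maris - Fenby - Ash - Elm: 17+33+29+28 = 107
Oak - Maris - Fenby - Elm - Ash: 17+33+34+28 = 112
… (10 more)
The minimum is 100.
One shortest path: Oak → Fenby → Ash → Elm → Maris.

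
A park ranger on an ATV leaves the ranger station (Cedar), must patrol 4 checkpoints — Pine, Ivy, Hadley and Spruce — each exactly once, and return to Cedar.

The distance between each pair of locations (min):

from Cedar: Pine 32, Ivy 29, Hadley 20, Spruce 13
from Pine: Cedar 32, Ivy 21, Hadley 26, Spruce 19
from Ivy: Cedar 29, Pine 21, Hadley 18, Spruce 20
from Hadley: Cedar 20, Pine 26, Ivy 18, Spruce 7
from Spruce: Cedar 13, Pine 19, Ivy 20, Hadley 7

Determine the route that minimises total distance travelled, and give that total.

Minimum total distance: 91 min.

Cedar - Pine - Ivy - Hadley - Spruce - Cedar: 32+21+18+7+13 = 91
Cedar - Pine - Ivy - Spruce - Hadley - Cedar: 32+21+20+7+20 = 100
Cedar - Pine - Hadley - Ivy - Spruce - Cedar: 32+26+18+20+13 = 109
Cedar - Pine - Hadley - Spruce - Ivy - Cedar: 32+26+7+20+29 = 114
Cedar - Pine - Spruce - Ivy - Hadley - Cedar: 32+19+20+18+20 = 109
Cedar - Pine - Spruce - Hadley - Ivy - Cedar: 32+19+7+18+29 = 105
Cedar - Ivy - Pine - Hadley - Spruce - Cedar: 29+21+26+7+13 = 96
Cedar - Ivy - Pine - Spruce - Hadley - Cedar: 29+21+19+7+20 = 96
Cedar - Ivy - Hadley - Pine - Spruce - Cedar: 29+18+26+19+13 = 105
Cedar - Ivy - Spruce - Pine - Hadley - Cedar: 29+20+19+26+20 = 114
Cedar - Hadley - Pine - Ivy - Spruce - Cedar: 20+26+21+20+13 = 100
Cedar - Hadley - Ivy - Pine - Spruce - Cedar: 20+18+21+19+13 = 91
The minimum is 91.
One optimal route: Cedar → Pine → Ivy → Hadley → Spruce → Cedar (or its reverse).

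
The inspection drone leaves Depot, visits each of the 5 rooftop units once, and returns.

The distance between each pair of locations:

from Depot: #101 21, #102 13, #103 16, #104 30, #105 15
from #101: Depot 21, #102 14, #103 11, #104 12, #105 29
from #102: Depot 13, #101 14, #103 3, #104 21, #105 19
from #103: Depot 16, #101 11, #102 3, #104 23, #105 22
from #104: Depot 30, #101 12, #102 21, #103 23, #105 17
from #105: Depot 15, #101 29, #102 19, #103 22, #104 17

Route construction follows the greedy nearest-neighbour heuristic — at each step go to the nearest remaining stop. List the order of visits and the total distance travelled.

At Depot the remaining stops are #102 13, #105 15, #103 16, #101 21, #104 30; go to #102.
At #102 the remaining stops are #103 3, #101 14, #105 19, #104 21; go to #103.
At #103 the remaining stops are #101 11, #105 22, #104 23; go to #101.
At #101 the remaining stops are #104 12, #105 29; go to #104.
At #104 the remaining stops are #105 17; go to #105.
Return #105→Depot: 15.
Total = 13 + 3 + 11 + 12 + 17 + 15 = 71.

71 along Depot → #102 → #103 → #101 → #104 → #105 → Depot.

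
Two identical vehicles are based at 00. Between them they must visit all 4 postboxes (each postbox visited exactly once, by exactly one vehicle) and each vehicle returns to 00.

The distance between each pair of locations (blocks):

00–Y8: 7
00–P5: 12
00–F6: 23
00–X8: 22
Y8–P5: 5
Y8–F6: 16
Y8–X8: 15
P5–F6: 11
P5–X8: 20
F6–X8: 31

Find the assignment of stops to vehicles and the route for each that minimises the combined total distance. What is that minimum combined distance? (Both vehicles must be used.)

90 blocks — the smallest possible combined total.

Check every non-empty split of the stops between the two vehicles; for each half take its own optimal tour:
  {Y8} + {P5, F6, X8}: 14 + 76 = 90
  {P5} + {Y8, F6, X8}: 24 + 76 = 100
  {Y8, P5} + {F6, X8}: 24 + 76 = 100
  {F6} + {Y8, P5, X8}: 46 + 54 = 100
  {Y8, F6} + {P5, X8}: 46 + 54 = 100
  {P5, F6} + {Y8, X8}: 46 + 44 = 90
  … (7 splits in total)
Best: vehicle 1 00 → Y8 → 00 = 14; vehicle 2 00 → P5 → F6 → X8 → 00 = 76; combined 90.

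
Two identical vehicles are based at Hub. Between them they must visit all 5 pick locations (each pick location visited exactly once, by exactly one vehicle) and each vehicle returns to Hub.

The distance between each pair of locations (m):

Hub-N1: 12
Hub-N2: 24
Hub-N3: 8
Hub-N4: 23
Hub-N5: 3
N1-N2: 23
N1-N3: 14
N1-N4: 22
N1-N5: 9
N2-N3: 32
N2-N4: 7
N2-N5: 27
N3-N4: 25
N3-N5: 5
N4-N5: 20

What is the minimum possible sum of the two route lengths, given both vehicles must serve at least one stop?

Check every non-empty split of the stops between the two vehicles; for each half take its own optimal tour:
  {N1} + {N2, N3, N4, N5}: 24 + 64 = 88
  {N2} + {N1, N3, N4, N5}: 48 + 67 = 115
  {N1, N2} + {N3, N4, N5}: 59 + 56 = 115
  {N3} + {N1, N2, N4, N5}: 16 + 65 = 81
  {N1, N3} + {N2, N4, N5}: 34 + 54 = 88
  {N2, N3} + {N1, N4, N5}: 64 + 57 = 121
  … (15 splits in total)
Best: vehicle 1 Hub → N3 → Hub = 16; vehicle 2 Hub → N1 → N2 → N4 → N5 → Hub = 65; combined 81.

Minimum combined distance: 81 m.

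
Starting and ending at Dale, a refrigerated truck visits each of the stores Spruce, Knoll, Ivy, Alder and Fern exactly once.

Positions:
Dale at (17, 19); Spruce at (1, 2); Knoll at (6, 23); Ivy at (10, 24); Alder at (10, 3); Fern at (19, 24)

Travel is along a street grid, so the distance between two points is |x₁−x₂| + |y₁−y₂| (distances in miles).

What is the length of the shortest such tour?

With 5 stops there are 5!/2 = 60 distinct round trips (a route and its reverse cost the same).
Dale - Spruce - Knoll - Ivy - Alder - Fern - Dale: 33+26+5+21+30+7 = 122
Dale - Spruce - Knoll - Ivy - Fern - Alder - Dale: 33+26+5+9+30+23 = 126
Dale - Spruce - Knoll - Alder - Ivy - Fern - Dale: 33+26+24+21+9+7 = 120
Dale - Spruce - Knoll - Alder - Fern - Ivy - Dale: 33+26+24+30+9+12 = 134
Dale - Spruce - Knoll - Fern - Ivy - Alder - Dale: 33+26+14+9+21+23 = 126
Dale - Spruce - Knoll - Fern - Alder - Ivy - Dale: 33+26+14+30+21+12 = 136
Dale - Spruce - Ivy - Knoll - Alder - Fern - Dale: 33+31+5+24+30+7 = 130
Dale - Spruce - Ivy - Knoll - Fern - Alder - Dale: 33+31+5+14+30+23 = 136
Dale - Spruce - Ivy - Alder - Knoll - Fern - Dale: 33+31+21+24+14+7 = 130
Dale - Spruce - Ivy - Alder - Fern - Knoll - Dale: 33+31+21+30+14+15 = 144
Dale - Spruce - Ivy - Fern - Knoll - Alder - Dale: 33+31+9+14+24+23 = 134
Dale - Spruce - Ivy - Fern - Alder - Knoll - Dale: 33+31+9+30+24+15 = 142
Dale - Spruce - Alder - Knoll - Ivy - Fern - Dale: 33+10+24+5+9+7 = 88
Dale - Spruce - Alder - Knoll - Fern - Ivy - Dale: 33+10+24+14+9+12 = 102
… (46 more)
Dale - Alder - Spruce - Knoll - Ivy - Fern - Dale: 23+10+26+5+9+7 = 80  ← best
The minimum is 80.
One optimal route: Dale → Alder → Spruce → Knoll → Ivy → Fern → Dale (or its reverse).

Minimum total distance: 80 miles.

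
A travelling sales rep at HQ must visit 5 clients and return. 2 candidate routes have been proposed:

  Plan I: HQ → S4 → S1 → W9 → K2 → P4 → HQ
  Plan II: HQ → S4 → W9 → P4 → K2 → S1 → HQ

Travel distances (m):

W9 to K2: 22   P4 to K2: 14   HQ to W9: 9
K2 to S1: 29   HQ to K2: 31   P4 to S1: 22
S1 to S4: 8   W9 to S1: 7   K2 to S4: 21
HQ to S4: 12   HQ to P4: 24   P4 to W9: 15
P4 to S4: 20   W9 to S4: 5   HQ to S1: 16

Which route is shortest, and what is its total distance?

Shortest is Plan I, total 87 m.

Plan I: 12 + 8 + 7 + 22 + 14 + 24 = 87
Plan II: 12 + 5 + 15 + 14 + 29 + 16 = 91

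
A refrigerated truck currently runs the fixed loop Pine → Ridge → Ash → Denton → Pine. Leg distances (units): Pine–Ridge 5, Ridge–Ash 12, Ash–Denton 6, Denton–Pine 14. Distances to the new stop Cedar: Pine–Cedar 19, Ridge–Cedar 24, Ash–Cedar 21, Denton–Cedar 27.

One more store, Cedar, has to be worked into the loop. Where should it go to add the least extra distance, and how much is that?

Insertion cost between consecutive stops i–j is d(i,Cedar) + d(Cedar,j) − d(i,j):
  between Pine and Ridge: 19 + 24 − 5 = 38
  between Ridge and Ash: 24 + 21 − 12 = 33
  between Ash and Denton: 21 + 27 − 6 = 42
  between Denton and Pine: 27 + 19 − 14 = 32
Cheapest insertion is between Denton and Pine, adding 32.
New total = 37 + 32 = 69.

Adding 32 by placing Cedar on the Denton–Pine leg.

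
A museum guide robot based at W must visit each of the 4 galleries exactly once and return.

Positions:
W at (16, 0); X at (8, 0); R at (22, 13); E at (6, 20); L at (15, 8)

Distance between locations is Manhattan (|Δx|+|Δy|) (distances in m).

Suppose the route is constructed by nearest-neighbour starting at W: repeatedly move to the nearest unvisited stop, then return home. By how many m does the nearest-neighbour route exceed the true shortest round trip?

W: X=8, L=9, R=19, E=30 ⇒ X
X: L=15, E=22, R=27 ⇒ L
L: R=12, E=21 ⇒ R
R: E=23 ⇒ E
NN route W → X → L → R → E → W costs 88.
Optimal: W → X → E → R → L → W costs 74 (by enumerating all 12 distinct tours).
Excess = 88 − 74 = 14.

The nearest-neighbour route is 14 m longer than optimal.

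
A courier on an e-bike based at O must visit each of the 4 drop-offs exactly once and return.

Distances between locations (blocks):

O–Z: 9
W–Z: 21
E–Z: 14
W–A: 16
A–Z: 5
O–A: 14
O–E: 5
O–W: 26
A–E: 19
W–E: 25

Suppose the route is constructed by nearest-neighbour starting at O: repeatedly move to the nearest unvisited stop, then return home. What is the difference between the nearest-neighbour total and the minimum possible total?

The nearest-neighbour route is 6 blocks longer than optimal.

From O: E=5, Z=9, A=14, W=26 → choose E (5).
From E: Z=14, A=19, W=25 → choose Z (14).
From Z: A=5, W=21 → choose A (5).
From A: W=16 → choose W (16).
NN route O → E → Z → A → W → O costs 66.
Optimal: O → E → W → A → Z → O costs 60 (by enumerating all 12 distinct tours).
Excess = 66 − 60 = 6.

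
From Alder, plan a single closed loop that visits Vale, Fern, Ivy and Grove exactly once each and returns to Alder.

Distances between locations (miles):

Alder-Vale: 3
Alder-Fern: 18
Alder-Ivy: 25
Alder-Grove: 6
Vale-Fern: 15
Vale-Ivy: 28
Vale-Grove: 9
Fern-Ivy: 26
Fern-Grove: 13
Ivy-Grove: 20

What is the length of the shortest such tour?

With 4 stops there are 4!/2 = 12 distinct round trips (a route and its reverse cost the same).
Alder→Vale→Fern→Ivy→Grove→Alder: 3+15+26+20+6 = 70
Alder→Vale→Fern→Grove→Ivy→Alder: 3+15+13+20+25 = 76
Alder→Vale→Ivy→Fern→Grove→Alder: 3+28+26+13+6 = 76
Alder→Vale→Ivy→Grove→Fern→Alder: 3+28+20+13+18 = 82
Alder→Vale→Grove→Fern→Ivy→Alder: 3+9+13+26+25 = 76
Alder→Vale→Grove→Ivy→Fern→Alder: 3+9+20+26+18 = 76
Alder→Fern→Vale→Ivy→Grove→Alder: 18+15+28+20+6 = 87
Alder→Fern→Vale→Grove→Ivy→Alder: 18+15+9+20+25 = 87
Alder→Fern→Ivy→Vale→Grove→Alder: 18+26+28+9+6 = 87
Alder→Fern→Grove→Vale→Ivy→Alder: 18+13+9+28+25 = 93
Alder→Ivy→Vale→Fern→Grove→Alder: 25+28+15+13+6 = 87
Alder→Ivy→Fern→Vale→Grove→Alder: 25+26+15+9+6 = 81
The minimum is 70.
One optimal route: Alder → Vale → Fern → Ivy → Grove → Alder (or its reverse).

70 miles — the shortest possible round trip.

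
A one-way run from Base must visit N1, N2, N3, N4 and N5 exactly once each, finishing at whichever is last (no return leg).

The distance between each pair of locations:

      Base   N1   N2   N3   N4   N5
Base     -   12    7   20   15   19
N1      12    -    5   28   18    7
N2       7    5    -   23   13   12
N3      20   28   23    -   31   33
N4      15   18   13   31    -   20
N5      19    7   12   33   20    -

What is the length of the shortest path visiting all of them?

70 — the minimum one-way total.

There are 5! = 120 possible orderings.
Base→N1→N2→N3→N4→N5: 12+5+23+31+20 = 91
Base→N1→N2→N3→N5→N4: 12+5+23+33+20 = 93
Base→N1→N2→N4→N3→N5: 12+5+13+31+33 = 94
Base→N1→N2→N4→N5→N3: 12+5+13+20+33 = 83
Base→N1→N2→N5→N3→N4: 12+5+12+33+31 = 93
Base→N1→N2→N5→N4→N3: 12+5+12+20+31 = 80
Base→N1→N3→N2→N4→N5: 12+28+23+13+20 = 96
Base→N1→N3→N2→N5→N4: 12+28+23+12+20 = 95
Base→N1→N3→N4→N2→N5: 12+28+31+13+12 = 96
Base→N1→N3→N4→N5→N2: 12+28+31+20+12 = 103
Base→N1→N3→N5→N2→N4: 12+28+33+12+13 = 98
Base→N1→N3→N5→N4→N2: 12+28+33+20+13 = 106
Base→N1→N4→N2→N3→N5: 12+18+13+23+33 = 99
Base→N1→N4→N2→N5→N3: 12+18+13+12+33 = 88
… (106 more)
Base→N2→N1→N5→N4→N3: 7+5+7+20+31 = 70  ← best
The minimum is 70.
One shortest path: Base → N2 → N1 → N5 → N4 → N3.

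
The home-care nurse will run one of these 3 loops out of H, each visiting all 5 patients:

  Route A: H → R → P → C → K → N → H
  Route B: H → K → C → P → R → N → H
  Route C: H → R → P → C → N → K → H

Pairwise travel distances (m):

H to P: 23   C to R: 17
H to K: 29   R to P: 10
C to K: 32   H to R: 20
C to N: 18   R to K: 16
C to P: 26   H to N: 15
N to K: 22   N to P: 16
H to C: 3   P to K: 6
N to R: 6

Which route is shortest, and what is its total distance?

Route A: 20 + 10 + 26 + 32 + 22 + 15 = 125
Route B: 29 + 32 + 26 + 10 + 6 + 15 = 118
Route C: 20 + 10 + 26 + 18 + 22 + 29 = 125

118 m — Route B is the shortest.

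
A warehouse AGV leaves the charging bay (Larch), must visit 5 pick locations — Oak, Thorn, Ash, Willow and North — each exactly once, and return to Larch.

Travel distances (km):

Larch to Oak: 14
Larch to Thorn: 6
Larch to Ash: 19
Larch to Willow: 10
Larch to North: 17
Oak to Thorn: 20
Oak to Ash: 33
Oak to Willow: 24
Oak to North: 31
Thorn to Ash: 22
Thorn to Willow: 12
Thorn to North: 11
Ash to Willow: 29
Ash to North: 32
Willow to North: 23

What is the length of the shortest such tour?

Larch - Oak - Thorn - Ash - Willow - North - Larch: 14+20+22+29+23+17 = 125
Larch - Oak - Thorn - Ash - North - Willow - Larch: 14+20+22+32+23+10 = 121
Larch - Oak - Thorn - Willow - Ash - North - Larch: 14+20+12+29+32+17 = 124
Larch - Oak - Thorn - Willow - North - Ash - Larch: 14+20+12+23+32+19 = 120
Larch - Oak - Thorn - North - Ash - Willow - Larch: 14+20+11+32+29+10 = 116
Larch - Oak - Thorn - North - Willow - Ash - Larch: 14+20+11+23+29+19 = 116
Larch - Oak - Ash - Thorn - Willow - North - Larch: 14+33+22+12+23+17 = 121
Larch - Oak - Ash - Thorn - North - Willow - Larch: 14+33+22+11+23+10 = 113
Larch - Oak - Ash - Willow - Thorn - North - Larch: 14+33+29+12+11+17 = 116
Larch - Oak - Ash - Willow - North - Thorn - Larch: 14+33+29+23+11+6 = 116
Larch - Oak - Ash - North - Thorn - Willow - Larch: 14+33+32+11+12+10 = 112
Larch - Oak - Ash - North - Willow - Thorn - Larch: 14+33+32+23+12+6 = 120
Larch - Oak - Willow - Thorn - Ash - North - Larch: 14+24+12+22+32+17 = 121
Larch - Oak - Willow - Thorn - North - Ash - Larch: 14+24+12+11+32+19 = 112
… (46 more)
The minimum is 112.
One optimal route: Larch → Oak → Ash → North → Thorn → Willow → Larch (or its reverse).

Minimum total distance: 112 km.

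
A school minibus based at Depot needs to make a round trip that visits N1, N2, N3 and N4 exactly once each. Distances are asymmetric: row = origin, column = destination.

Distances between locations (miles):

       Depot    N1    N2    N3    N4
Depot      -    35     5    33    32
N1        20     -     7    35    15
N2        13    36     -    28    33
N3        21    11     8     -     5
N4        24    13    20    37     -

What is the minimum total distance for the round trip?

Depot-N1-N2-N3-N4-Depot: 35+7+28+5+24 = 99
Depot-N1-N2-N4-N3-Depot: 35+7+33+37+21 = 133
Depot-N1-N3-N2-N4-Depot: 35+35+8+33+24 = 135
Depot-N1-N3-N4-N2-Depot: 35+35+5+20+13 = 108
Depot-N1-N4-N2-N3-Depot: 35+15+20+28+21 = 119
Depot-N1-N4-N3-N2-Depot: 35+15+37+8+13 = 108
Depot-N2-N1-N3-N4-Depot: 5+36+35+5+24 = 105
Depot-N2-N1-N4-N3-Depot: 5+36+15+37+21 = 114
Depot-N2-N3-N1-N4-Depot: 5+28+11+15+24 = 83
Depot-N2-N3-N4-N1-Depot: 5+28+5+13+20 = 71
Depot-N2-N4-N1-N3-Depot: 5+33+13+35+21 = 107
Depot-N2-N4-N3-N1-Depot: 5+33+37+11+20 = 106
Depot-N3-N1-N2-N4-Depot: 33+11+7+33+24 = 108
Depot-N3-N1-N4-N2-Depot: 33+11+15+20+13 = 92
… (10 more)
The minimum is 71.
One optimal route: Depot → N2 → N3 → N4 → N1 → Depot.

71 miles — the shortest possible round trip.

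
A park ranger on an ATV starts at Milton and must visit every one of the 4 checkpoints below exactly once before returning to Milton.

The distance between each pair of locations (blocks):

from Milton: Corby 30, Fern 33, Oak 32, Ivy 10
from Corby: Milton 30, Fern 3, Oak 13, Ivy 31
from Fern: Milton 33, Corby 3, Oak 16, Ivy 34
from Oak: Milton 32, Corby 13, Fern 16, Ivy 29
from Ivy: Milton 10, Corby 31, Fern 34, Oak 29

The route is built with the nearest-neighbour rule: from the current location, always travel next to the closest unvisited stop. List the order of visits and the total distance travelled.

Total distance 88 blocks via the nearest-neighbour route Milton → Ivy → Oak → Corby → Fern → Milton.

Milton → [Ivy:10 / Corby:30 / Oak:32 / Fern:33] → Ivy (10)
Ivy → [Oak:29 / Corby:31 / Fern:34] → Oak (29)
Oak → [Corby:13 / Fern:16] → Corby (13)
Corby → [Fern:3] → Fern (3)
Return Fern→Milton: 33.
Total = 10 + 29 + 13 + 3 + 33 = 88.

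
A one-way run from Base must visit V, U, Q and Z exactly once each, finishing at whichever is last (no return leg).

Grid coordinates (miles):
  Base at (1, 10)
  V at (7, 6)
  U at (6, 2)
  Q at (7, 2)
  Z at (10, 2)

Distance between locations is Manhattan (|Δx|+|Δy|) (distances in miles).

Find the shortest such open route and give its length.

Minimum one-way distance = 19 miles.

There are 4! = 24 possible orderings.
Base→V→U→Q→Z: 10+5+1+3 = 19
Base→V→U→Z→Q: 10+5+4+3 = 22
Base→V→Q→U→Z: 10+4+1+4 = 19
Base→V→Q→Z→U: 10+4+3+4 = 21
Base→V→Z→U→Q: 10+7+4+1 = 22
Base→V→Z→Q→U: 10+7+3+1 = 21
Base→U→V→Q→Z: 13+5+4+3 = 25
Base→U→V→Z→Q: 13+5+7+3 = 28
Base→U→Q→V→Z: 13+1+4+7 = 25
Base→U→Q→Z→V: 13+1+3+7 = 24
Base→U→Z→V→Q: 13+4+7+4 = 28
Base→U→Z→Q→V: 13+4+3+4 = 24
Base→Q→V→U→Z: 14+4+5+4 = 27
Base→Q→V→Z→U: 14+4+7+4 = 29
… (10 more)
The minimum is 19.
One shortest path: Base → V → U → Q → Z.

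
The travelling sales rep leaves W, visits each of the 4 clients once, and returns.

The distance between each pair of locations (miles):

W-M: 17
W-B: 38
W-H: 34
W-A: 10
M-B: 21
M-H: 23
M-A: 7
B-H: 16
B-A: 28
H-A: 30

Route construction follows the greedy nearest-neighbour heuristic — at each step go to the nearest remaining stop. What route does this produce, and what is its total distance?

Total distance 88 miles via the nearest-neighbour route W → A → M → B → H → W.

W → [A:10 / M:17 / H:34 / B:38] → A (10)
A → [M:7 / B:28 / H:30] → M (7)
M → [B:21 / H:23] → B (21)
B → [H:16] → H (16)
Return H→W: 34.
Total = 10 + 7 + 21 + 16 + 34 = 88.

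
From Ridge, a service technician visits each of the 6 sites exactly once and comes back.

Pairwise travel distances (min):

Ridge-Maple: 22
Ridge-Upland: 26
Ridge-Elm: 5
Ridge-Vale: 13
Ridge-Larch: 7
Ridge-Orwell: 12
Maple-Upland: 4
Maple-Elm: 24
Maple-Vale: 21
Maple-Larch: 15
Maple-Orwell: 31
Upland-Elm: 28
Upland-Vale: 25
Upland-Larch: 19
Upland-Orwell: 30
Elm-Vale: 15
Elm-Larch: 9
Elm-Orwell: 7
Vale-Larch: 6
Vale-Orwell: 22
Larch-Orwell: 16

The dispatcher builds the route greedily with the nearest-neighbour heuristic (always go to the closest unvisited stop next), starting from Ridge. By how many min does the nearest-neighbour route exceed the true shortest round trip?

The nearest-neighbour route is 5 min longer than optimal.

Ridge: Elm=5, Larch=7, Orwell=12, Vale=13, Maple=22, Upland=26 ⇒ Elm
Elm: Orwell=7, Larch=9, Vale=15, Maple=24, Upland=28 ⇒ Orwell
Orwell: Larch=16, Vale=22, Upland=30, Maple=31 ⇒ Larch
Larch: Vale=6, Maple=15, Upland=19 ⇒ Vale
Vale: Maple=21, Upland=25 ⇒ Maple
Maple: Upland=4 ⇒ Upland
NN route Ridge → Elm → Orwell → Larch → Vale → Maple → Upland → Ridge costs 85.
Optimal: Ridge → Elm → Orwell → Upland → Maple → Vale → Larch → Ridge costs 80 (by enumerating all 360 distinct tours).
Excess = 85 − 80 = 5.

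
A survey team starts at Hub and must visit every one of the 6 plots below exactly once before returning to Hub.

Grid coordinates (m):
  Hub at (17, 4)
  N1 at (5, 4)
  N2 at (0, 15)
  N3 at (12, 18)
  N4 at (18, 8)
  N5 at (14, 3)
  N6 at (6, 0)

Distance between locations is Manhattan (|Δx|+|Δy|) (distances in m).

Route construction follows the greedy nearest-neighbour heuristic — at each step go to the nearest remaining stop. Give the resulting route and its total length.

80 m along Hub → N5 → N4 → N3 → N2 → N1 → N6 → Hub.

At Hub the remaining stops are N5 4, N4 5, N1 12, N6 15, N3 19, N2 28; go to N5.
At N5 the remaining stops are N4 9, N1 10, N6 11, N3 17, N2 26; go to N4.
At N4 the remaining stops are N3 16, N1 17, N6 20, N2 25; go to N3.
At N3 the remaining stops are N2 15, N1 21, N6 24; go to N2.
At N2 the remaining stops are N1 16, N6 21; go to N1.
At N1 the remaining stops are N6 5; go to N6.
Return N6→Hub: 15.
Total = 4 + 9 + 16 + 15 + 16 + 5 + 15 = 80.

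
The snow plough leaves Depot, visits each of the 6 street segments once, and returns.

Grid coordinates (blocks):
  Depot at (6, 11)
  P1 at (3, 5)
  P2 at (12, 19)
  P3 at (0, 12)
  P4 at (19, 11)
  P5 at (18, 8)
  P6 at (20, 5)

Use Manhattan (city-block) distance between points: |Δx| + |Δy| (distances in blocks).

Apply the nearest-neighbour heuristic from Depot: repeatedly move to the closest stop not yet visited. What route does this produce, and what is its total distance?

72 blocks along Depot → P3 → P1 → P6 → P5 → P4 → P2 → Depot.

From Depot: distances to unvisited — P3=7, P1=9, P4=13, P2=14, P5=15, P6=20. Nearest is P3 (7).
From P3: distances to unvisited — P1=10, P2=19, P4=20, P5=22, P6=27. Nearest is P1 (10).
From P1: distances to unvisited — P6=17, P5=18, P4=22, P2=23. Nearest is P6 (17).
From P6: distances to unvisited — P5=5, P4=7, P2=22. Nearest is P5 (5).
From P5: distances to unvisited — P4=4, P2=17. Nearest is P4 (4).
From P4: distances to unvisited — P2=15. Nearest is P2 (15).
Return P2→Depot: 14.
Total = 7 + 10 + 17 + 5 + 4 + 15 + 14 = 72.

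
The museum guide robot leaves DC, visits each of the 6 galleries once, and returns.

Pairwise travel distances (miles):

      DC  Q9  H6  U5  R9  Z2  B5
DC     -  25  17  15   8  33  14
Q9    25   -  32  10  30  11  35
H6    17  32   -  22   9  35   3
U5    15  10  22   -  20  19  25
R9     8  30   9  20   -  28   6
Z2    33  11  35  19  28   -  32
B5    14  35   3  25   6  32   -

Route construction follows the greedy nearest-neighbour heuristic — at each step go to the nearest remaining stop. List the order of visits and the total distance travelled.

From DC: distances to unvisited — R9=8, B5=14, U5=15, H6=17, Q9=25, Z2=33. Nearest is R9 (8).
From R9: distances to unvisited — B5=6, H6=9, U5=20, Z2=28, Q9=30. Nearest is B5 (6).
From B5: distances to unvisited — H6=3, U5=25, Z2=32, Q9=35. Nearest is H6 (3).
From H6: distances to unvisited — U5=22, Q9=32, Z2=35. Nearest is U5 (22).
From U5: distances to unvisited — Q9=10, Z2=19. Nearest is Q9 (10).
From Q9: distances to unvisited — Z2=11. Nearest is Z2 (11).
Return Z2→DC: 33.
Total = 8 + 6 + 3 + 22 + 10 + 11 + 33 = 93.

Nearest-neighbour total = 93 miles; route DC → R9 → B5 → H6 → U5 → Q9 → Z2 → DC.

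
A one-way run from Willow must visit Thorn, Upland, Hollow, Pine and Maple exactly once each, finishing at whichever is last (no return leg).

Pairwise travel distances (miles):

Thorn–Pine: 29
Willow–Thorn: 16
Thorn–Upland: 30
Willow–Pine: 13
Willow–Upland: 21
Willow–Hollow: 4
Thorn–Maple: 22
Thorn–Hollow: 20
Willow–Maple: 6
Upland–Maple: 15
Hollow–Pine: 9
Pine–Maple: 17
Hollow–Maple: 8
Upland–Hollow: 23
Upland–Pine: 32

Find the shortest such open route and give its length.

75 miles — the minimum one-way total.

There are 5! = 120 possible orderings.
Willow - Thorn - Upland - Hollow - Pine - Maple: 16+30+23+9+17 = 95
Willow - Thorn - Upland - Hollow - Maple - Pine: 16+30+23+8+17 = 94
Willow - Thorn - Upland - Pine - Hollow - Maple: 16+30+32+9+8 = 95
Willow - Thorn - Upland - Pine - Maple - Hollow: 16+30+32+17+8 = 103
Willow - Thorn - Upland - Maple - Hollow - Pine: 16+30+15+8+9 = 78
Willow - Thorn - Upland - Maple - Pine - Hollow: 16+30+15+17+9 = 87
Willow - Thorn - Hollow - Upland - Pine - Maple: 16+20+23+32+17 = 108
Willow - Thorn - Hollow - Upland - Maple - Pine: 16+20+23+15+17 = 91
Willow - Thorn - Hollow - Pine - Upland - Maple: 16+20+9+32+15 = 92
Willow - Thorn - Hollow - Pine - Maple - Upland: 16+20+9+17+15 = 77
Willow - Thorn - Hollow - Maple - Upland - Pine: 16+20+8+15+32 = 91
Willow - Thorn - Hollow - Maple - Pine - Upland: 16+20+8+17+32 = 93
Willow - Thorn - Pine - Upland - Hollow - Maple: 16+29+32+23+8 = 108
Willow - Thorn - Pine - Upland - Maple - Hollow: 16+29+32+15+8 = 100
… (106 more)
Willow - Hollow - Pine - Maple - Upland - Thorn: 4+9+17+15+30 = 75  ← best
The minimum is 75.
One shortest path: Willow → Hollow → Pine → Maple → Upland → Thorn.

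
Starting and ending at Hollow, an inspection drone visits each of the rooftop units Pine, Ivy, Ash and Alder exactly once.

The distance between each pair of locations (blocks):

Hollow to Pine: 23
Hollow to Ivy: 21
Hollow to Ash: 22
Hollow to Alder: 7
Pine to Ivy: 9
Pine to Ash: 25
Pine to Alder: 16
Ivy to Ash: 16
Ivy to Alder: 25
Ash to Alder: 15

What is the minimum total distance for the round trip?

There are 12 distinct closed tours to check (reversals are equivalent).
Hollow→Pine→Ivy→Ash→Alder→Hollow: 23+9+16+15+7 = 70
Hollow→Pine→Ivy→Alder→Ash→Hollow: 23+9+25+15+22 = 94
Hollow→Pine→Ash→Ivy→Alder→Hollow: 23+25+16+25+7 = 96
Hollow→Pine→Ash→Alder→Ivy→Hollow: 23+25+15+25+21 = 109
Hollow→Pine→Alder→Ivy→Ash→Hollow: 23+16+25+16+22 = 102
Hollow→Pine→Alder→Ash→Ivy→Hollow: 23+16+15+16+21 = 91
Hollow→Ivy→Pine→Ash→Alder→Hollow: 21+9+25+15+7 = 77
Hollow→Ivy→Pine→Alder→Ash→Hollow: 21+9+16+15+22 = 83
Hollow→Ivy→Ash→Pine→Alder→Hollow: 21+16+25+16+7 = 85
Hollow→Ivy→Alder→Pine→Ash→Hollow: 21+25+16+25+22 = 109
Hollow→Ash→Pine→Ivy→Alder→Hollow: 22+25+9+25+7 = 88
Hollow→Ash→Ivy→Pine→Alder→Hollow: 22+16+9+16+7 = 70
The minimum is 70.
One optimal route: Hollow → Pine → Ivy → Ash → Alder → Hollow (or its reverse).

Minimum total distance: 70 blocks.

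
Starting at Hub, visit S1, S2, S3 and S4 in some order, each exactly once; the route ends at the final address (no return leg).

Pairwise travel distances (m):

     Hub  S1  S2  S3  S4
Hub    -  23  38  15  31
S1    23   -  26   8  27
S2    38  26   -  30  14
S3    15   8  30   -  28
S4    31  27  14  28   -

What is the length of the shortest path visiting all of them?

63 m — the minimum one-way total.

There are 4! = 24 possible orderings.
Hub → S1 → S2 → S3 → S4: 23+26+30+28 = 107
Hub → S1 → S2 → S4 → S3: 23+26+14+28 = 91
Hub → S1 → S3 → S2 → S4: 23+8+30+14 = 75
Hub → S1 → S3 → S4 → S2: 23+8+28+14 = 73
Hub → S1 → S4 → S2 → S3: 23+27+14+30 = 94
Hub → S1 → S4 → S3 → S2: 23+27+28+30 = 108
Hub → S2 → S1 → S3 → S4: 38+26+8+28 = 100
Hub → S2 → S1 → S4 → S3: 38+26+27+28 = 119
Hub → S2 → S3 → S1 → S4: 38+30+8+27 = 103
Hub → S2 → S3 → S4 → S1: 38+30+28+27 = 123
Hub → S2 → S4 → S1 → S3: 38+14+27+8 = 87
Hub → S2 → S4 → S3 → S1: 38+14+28+8 = 88
Hub → S3 → S1 → S2 → S4: 15+8+26+14 = 63
Hub → S3 → S1 → S4 → S2: 15+8+27+14 = 64
… (10 more)
The minimum is 63.
One shortest path: Hub → S3 → S1 → S2 → S4.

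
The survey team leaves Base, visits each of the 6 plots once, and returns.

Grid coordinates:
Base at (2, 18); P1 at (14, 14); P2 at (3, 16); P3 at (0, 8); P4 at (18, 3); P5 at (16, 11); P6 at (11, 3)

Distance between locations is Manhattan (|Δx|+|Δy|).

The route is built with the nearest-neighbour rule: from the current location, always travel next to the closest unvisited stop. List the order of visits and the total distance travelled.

Base → [P2:3 / P3:12 / P1:16 / P5:21 / P6:24 / P4:31] → P2 (3)
P2 → [P3:11 / P1:13 / P5:18 / P6:21 / P4:28] → P3 (11)
P3 → [P6:16 / P5:19 / P1:20 / P4:23] → P6 (16)
P6 → [P4:7 / P5:13 / P1:14] → P4 (7)
P4 → [P5:10 / P1:15] → P5 (10)
P5 → [P1:5] → P1 (5)
Return P1→Base: 16.
Total = 3 + 11 + 16 + 7 + 10 + 5 + 16 = 68.

68 along Base → P2 → P3 → P6 → P4 → P5 → P1 → Base.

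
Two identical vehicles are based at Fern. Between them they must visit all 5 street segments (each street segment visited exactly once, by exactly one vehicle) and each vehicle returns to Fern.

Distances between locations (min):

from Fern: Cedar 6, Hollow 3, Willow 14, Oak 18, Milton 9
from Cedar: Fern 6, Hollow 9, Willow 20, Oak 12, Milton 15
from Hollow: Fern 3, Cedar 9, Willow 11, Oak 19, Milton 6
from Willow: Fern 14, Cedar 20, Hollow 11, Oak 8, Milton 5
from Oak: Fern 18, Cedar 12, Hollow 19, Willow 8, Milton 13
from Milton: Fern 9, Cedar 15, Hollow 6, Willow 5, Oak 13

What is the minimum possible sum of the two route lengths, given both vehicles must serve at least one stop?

Minimum combined distance: 46 min.

There are 2^4 − 1 = 15 ways to divide the 5 stops into two non-empty groups. For each, the best each vehicle can do is its own shortest tour through its group:
  {Cedar} + {Hollow, Willow, Oak, Milton}: 12 + 40 = 52
  {Hollow} + {Cedar, Willow, Oak, Milton}: 6 + 40 = 46
  {Cedar, Hollow} + {Willow, Oak, Milton}: 18 + 40 = 58
  {Willow} + {Cedar, Hollow, Oak, Milton}: 28 + 40 = 68
  {Cedar, Willow} + {Hollow, Oak, Milton}: 40 + 40 = 80
  {Hollow, Willow} + {Cedar, Oak, Milton}: 28 + 40 = 68
  … (15 splits in total)
Best: vehicle 1 Fern → Hollow → Fern = 6; vehicle 2 Fern → Cedar → Oak → Willow → Milton → Fern = 40; combined 46.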